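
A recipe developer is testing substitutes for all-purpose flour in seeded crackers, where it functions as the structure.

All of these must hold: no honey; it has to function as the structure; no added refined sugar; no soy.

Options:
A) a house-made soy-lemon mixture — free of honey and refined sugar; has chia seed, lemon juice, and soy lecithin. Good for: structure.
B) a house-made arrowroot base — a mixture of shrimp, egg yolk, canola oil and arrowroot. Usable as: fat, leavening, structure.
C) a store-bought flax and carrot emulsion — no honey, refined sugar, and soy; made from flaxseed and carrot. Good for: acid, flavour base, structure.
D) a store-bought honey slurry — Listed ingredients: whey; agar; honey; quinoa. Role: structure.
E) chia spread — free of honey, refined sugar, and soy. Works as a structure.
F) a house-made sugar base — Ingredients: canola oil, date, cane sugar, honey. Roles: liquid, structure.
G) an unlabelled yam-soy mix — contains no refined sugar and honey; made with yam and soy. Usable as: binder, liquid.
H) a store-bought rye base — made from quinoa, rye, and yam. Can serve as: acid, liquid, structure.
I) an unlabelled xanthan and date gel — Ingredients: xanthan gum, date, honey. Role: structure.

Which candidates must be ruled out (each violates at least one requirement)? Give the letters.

A: has soy lecithin, so not soy-free — no
B: egg yolk and shrimp etc. — none of it excluded — OK
C: works as a structure, no honey, no soy — keep
D: has honey, so not honey-free — no
E: works as a structure, no soy, no refined sugar — keep
F: has honey, so not honey-free; has cane sugar, so not no-added-sugar — reject
G: not usable as a structure; has soy, so not soy-free — out
H: no honey, no refined sugar — OK
I: has honey, so not honey-free — reject

A, D, F, G, I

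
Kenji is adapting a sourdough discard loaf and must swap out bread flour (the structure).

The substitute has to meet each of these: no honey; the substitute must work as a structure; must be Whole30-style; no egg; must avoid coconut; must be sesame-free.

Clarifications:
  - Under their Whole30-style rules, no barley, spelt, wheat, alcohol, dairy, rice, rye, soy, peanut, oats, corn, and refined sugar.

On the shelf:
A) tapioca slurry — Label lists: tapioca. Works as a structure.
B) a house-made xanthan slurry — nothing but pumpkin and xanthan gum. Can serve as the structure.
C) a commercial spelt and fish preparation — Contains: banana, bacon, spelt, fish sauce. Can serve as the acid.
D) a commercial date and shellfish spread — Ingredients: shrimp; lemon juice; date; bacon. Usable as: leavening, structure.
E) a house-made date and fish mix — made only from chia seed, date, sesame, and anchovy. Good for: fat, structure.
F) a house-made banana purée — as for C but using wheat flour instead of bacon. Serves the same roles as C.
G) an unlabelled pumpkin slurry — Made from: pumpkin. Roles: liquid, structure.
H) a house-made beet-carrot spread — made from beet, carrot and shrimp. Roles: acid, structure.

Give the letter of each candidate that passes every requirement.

A, B, D, G, H

A: only tapioca; none excluded — valid
B: only xanthan gum and pumpkin; none excluded — valid
C: not usable as a structure; has spelt, so not Whole30-style — out
D: all constraints satisfied — valid
E: has sesame, so not sesame-free — out
F: not usable as a structure; has spelt, so not Whole30-style — out
G: no egg, no honey — keep
H: all constraints satisfied — OK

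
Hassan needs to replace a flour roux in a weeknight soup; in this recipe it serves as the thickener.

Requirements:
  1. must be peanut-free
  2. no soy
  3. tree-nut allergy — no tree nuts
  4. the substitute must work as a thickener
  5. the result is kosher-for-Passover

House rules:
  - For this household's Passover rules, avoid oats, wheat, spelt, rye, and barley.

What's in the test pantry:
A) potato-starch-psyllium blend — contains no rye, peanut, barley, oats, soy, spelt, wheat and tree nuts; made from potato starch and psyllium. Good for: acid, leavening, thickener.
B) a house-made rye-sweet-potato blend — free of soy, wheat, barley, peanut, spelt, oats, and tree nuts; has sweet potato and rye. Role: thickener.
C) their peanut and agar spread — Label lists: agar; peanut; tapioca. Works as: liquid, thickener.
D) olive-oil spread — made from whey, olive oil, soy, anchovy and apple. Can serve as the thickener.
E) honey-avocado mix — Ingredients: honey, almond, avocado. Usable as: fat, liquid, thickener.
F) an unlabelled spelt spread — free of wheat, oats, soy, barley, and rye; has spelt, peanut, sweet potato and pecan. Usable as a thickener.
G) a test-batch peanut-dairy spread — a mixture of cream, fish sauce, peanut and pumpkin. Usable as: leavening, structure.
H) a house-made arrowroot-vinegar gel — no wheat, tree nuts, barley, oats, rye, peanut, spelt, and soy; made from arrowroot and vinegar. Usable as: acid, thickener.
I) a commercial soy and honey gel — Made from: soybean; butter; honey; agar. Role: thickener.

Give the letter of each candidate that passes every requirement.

A, H

A: no soy, kosher-for-Passover — valid
B: has rye, so not kosher-for-Passover — out
C: has peanut, so not peanut-free — no
D: has soy, so not soy-free — no
E: has almond, so not tree-nut-free — no
F: has spelt, so not kosher-for-Passover; has peanut, so not peanut-free (and 1 more) — reject
G: not usable as a thickener; has peanut, so not peanut-free — out
H: no soy, kosher-for-Passover — valid
I: has soybean, so not soy-free — reject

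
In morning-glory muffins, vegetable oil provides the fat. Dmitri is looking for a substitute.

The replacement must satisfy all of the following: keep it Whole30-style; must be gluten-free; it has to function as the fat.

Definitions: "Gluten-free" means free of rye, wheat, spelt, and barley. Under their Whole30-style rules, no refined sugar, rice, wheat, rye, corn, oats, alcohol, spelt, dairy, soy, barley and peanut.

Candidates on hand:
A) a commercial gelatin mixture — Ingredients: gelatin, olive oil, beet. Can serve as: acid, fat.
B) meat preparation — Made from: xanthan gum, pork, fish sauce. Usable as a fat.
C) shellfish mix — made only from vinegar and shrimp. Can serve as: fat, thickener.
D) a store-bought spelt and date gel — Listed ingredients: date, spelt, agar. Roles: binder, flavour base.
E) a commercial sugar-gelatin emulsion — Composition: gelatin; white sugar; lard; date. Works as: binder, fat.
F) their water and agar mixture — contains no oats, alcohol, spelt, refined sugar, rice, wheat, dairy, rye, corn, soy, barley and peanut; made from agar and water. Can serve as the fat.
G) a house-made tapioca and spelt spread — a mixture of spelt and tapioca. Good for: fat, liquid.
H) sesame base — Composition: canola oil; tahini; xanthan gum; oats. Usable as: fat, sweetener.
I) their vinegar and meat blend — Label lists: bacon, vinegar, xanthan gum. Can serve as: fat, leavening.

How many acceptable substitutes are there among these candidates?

A: works as a fat, Whole30-style, gluten-free — OK
B: only fish sauce, pork and xanthan gum; none excluded — valid
C: works as a fat, gluten-free, Whole30-style — valid
D: not usable as a fat; has spelt, so not gluten-free (and 1 more) — no
E: has white sugar, so not Whole30-style — no
F: works as a fat, gluten-free, Whole30-style — OK
G: has spelt, so not gluten-free; has spelt, so not Whole30-style — out
H: has oats, so not Whole30-style — no
I: Whole30-style, gluten-free — valid

5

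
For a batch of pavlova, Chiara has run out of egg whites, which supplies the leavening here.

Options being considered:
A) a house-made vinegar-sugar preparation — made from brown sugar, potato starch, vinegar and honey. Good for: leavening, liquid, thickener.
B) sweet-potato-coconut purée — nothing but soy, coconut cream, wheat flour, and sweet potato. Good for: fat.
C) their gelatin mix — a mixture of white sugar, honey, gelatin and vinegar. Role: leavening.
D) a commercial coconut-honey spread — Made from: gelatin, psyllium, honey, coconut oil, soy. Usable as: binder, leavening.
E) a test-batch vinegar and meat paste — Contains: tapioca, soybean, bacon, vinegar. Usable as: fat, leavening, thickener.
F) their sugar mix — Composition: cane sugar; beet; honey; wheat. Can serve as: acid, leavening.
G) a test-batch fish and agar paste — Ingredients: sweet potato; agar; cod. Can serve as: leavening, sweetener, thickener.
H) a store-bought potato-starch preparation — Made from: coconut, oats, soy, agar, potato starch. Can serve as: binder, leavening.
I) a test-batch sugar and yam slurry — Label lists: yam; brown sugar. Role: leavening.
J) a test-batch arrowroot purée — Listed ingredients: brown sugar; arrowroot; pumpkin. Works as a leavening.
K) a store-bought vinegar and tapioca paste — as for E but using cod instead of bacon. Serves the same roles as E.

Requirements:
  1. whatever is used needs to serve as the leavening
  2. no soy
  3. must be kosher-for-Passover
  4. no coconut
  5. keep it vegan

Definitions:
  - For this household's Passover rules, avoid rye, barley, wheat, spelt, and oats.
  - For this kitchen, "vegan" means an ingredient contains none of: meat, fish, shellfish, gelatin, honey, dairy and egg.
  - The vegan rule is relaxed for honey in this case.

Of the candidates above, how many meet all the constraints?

A: honey is permitted under the vegan carve-out; nothing else excluded — OK
B: not usable as a leavening; has wheat flour, so not kosher-for-Passover (and 2 more) — no
C: has gelatin, so not vegan — reject
D: has gelatin, so not vegan; has coconut oil, so not coconut-free (and 1 more) — out
E: has bacon, so not vegan; has soybean, so not soy-free — reject
F: has wheat, so not kosher-for-Passover — reject
G: has cod, so not vegan — reject
H: has oats, so not kosher-for-Passover; has coconut, so not coconut-free (and 1 more) — no
I: works as a leavening, kosher-for-Passover, vegan — OK
J: all constraints satisfied — keep
K: has cod, so not vegan; has soybean, so not soy-free — reject

3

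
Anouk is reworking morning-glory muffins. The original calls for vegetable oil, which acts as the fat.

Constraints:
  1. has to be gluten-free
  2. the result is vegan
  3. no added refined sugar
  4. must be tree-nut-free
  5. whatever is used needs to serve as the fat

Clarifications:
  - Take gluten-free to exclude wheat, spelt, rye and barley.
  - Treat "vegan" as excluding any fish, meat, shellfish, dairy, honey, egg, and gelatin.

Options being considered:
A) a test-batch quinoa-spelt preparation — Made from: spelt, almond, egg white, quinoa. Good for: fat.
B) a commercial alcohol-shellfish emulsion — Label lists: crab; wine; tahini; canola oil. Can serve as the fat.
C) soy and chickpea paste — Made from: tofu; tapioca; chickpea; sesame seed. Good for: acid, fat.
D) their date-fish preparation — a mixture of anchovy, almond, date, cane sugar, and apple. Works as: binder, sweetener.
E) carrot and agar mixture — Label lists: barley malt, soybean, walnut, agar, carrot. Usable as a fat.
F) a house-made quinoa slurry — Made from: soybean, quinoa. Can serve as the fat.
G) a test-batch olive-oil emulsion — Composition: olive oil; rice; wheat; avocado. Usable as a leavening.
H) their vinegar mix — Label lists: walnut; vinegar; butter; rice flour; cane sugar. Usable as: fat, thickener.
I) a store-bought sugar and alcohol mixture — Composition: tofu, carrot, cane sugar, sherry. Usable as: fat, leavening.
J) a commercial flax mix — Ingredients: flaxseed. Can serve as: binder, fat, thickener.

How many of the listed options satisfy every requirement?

3

A: has spelt, so not gluten-free; has egg white, so not vegan (and 1 more) — no
B: has crab, so not vegan — no
C: nothing on the exclusion list — OK
D: not usable as a fat; has anchovy, so not vegan (and 2 more) — reject
E: has barley malt, so not gluten-free; has walnut, so not tree-nut-free — reject
F: nothing on the exclusion list — keep
G: not usable as a fat; has wheat, so not gluten-free — out
H: has butter, so not vegan; has cane sugar, so not no-added-sugar (and 1 more) — reject
I: has cane sugar, so not no-added-sugar — out
J: works as a fat, vegan, no refined sugar — keep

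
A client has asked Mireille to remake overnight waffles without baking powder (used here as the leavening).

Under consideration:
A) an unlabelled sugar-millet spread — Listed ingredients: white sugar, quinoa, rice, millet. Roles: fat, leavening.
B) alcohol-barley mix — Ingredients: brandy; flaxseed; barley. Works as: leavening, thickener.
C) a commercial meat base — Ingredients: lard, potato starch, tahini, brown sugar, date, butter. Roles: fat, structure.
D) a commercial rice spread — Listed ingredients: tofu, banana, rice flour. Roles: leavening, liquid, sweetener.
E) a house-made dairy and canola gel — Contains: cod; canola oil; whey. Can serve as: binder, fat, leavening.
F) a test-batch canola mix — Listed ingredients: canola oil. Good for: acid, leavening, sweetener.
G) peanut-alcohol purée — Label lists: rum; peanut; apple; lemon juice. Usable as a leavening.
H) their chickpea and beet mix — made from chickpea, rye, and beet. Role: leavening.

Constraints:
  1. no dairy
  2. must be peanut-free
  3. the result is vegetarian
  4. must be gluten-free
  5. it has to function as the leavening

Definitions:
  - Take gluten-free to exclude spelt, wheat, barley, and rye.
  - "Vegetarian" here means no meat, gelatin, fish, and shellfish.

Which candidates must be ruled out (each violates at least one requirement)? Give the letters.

A: rice and white sugar etc. — none of it excluded — valid
B: has barley, so not gluten-free — no
C: not usable as a leavening; has lard, so not vegetarian (and 1 more) — out
D: all constraints satisfied — OK
E: has cod, so not vegetarian; has whey, so not dairy-free — no
F: only canola oil; none excluded — OK
G: has peanut, so not peanut-free — out
H: has rye, so not gluten-free — reject

B, C, E, G, H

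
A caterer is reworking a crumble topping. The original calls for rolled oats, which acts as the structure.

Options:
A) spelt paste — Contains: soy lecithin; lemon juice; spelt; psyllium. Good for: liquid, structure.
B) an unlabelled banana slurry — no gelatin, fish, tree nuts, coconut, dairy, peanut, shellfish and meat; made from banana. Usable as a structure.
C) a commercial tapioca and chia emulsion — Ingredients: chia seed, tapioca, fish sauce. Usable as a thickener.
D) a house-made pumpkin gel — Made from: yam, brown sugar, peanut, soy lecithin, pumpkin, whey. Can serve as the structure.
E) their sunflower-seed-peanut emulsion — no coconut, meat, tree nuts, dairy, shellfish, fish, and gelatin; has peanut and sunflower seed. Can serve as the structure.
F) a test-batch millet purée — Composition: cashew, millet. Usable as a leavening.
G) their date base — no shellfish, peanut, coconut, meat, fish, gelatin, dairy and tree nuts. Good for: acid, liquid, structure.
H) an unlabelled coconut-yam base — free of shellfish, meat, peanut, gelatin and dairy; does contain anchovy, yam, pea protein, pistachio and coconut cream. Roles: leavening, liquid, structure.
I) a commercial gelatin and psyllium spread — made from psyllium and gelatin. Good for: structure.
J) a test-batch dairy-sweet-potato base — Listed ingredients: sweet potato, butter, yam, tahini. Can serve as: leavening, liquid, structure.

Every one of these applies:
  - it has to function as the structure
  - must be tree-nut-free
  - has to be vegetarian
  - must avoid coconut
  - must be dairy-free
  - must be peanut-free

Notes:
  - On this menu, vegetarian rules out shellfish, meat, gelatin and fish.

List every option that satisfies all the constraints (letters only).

A, B, G

A: works as a structure, no dairy, no peanut — keep
B: vegetarian, no tree nuts — keep
C: not usable as a structure; has fish sauce, so not vegetarian — out
D: has whey, so not dairy-free; has peanut, so not peanut-free — reject
E: has peanut, so not peanut-free — reject
F: not usable as a structure; has cashew, so not tree-nut-free — out
G: works as a structure, no dairy, vegetarian — OK
H: has anchovy, so not vegetarian; has pistachio, so not tree-nut-free (and 1 more) — reject
I: has gelatin, so not vegetarian — out
J: has butter, so not dairy-free — no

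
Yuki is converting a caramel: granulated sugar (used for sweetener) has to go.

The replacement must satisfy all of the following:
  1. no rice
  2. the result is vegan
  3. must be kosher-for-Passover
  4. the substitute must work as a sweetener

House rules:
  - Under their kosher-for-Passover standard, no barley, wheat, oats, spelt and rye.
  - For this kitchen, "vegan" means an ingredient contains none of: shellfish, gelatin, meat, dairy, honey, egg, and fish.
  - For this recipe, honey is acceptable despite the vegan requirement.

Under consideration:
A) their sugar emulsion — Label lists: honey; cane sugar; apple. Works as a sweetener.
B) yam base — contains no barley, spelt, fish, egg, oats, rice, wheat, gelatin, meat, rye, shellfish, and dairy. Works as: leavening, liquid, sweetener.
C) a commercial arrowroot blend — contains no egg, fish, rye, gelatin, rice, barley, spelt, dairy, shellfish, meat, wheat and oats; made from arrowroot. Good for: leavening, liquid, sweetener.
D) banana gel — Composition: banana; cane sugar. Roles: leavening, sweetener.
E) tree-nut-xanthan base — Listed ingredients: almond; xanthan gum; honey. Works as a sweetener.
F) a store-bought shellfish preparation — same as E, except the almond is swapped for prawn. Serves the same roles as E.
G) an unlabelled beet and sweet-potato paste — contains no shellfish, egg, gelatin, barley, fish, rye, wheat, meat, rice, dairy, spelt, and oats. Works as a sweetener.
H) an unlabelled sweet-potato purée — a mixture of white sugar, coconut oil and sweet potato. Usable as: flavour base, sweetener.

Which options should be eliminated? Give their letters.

A: honey is permitted under the vegan carve-out; nothing else excluded — OK
B: works as a sweetener, kosher-for-Passover, no rice — valid
C: works as a sweetener, vegan, kosher-for-Passover — keep
D: kosher-for-Passover, vegan — keep
E: honey is permitted under the vegan carve-out; nothing else excluded — keep
F: has prawn, so not vegan — out
G: no rice, kosher-for-Passover — keep
H: vegan, kosher-for-Passover — valid

F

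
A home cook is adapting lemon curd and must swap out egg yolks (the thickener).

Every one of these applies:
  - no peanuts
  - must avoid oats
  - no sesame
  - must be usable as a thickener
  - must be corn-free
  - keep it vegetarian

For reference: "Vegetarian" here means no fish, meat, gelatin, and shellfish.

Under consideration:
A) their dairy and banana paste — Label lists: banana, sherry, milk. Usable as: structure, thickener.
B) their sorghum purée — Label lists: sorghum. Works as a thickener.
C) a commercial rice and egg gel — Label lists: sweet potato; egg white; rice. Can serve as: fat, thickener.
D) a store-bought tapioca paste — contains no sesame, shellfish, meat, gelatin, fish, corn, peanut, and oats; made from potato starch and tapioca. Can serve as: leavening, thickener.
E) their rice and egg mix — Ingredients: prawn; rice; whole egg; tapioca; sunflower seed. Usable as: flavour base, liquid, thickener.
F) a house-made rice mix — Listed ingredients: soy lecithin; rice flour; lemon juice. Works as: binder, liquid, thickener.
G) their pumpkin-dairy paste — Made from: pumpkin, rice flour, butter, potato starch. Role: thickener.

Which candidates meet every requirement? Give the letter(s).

A: works as a thickener, vegetarian, no sesame — keep
B: only sorghum; none excluded — keep
C: only egg white, rice, and sweet potato; none excluded — valid
D: works as a thickener, no corn, no peanut — OK
E: has prawn, so not vegetarian — reject
F: all constraints satisfied — OK
G: butter and rice flour etc. — none of it excluded — valid

A, B, C, D, F, G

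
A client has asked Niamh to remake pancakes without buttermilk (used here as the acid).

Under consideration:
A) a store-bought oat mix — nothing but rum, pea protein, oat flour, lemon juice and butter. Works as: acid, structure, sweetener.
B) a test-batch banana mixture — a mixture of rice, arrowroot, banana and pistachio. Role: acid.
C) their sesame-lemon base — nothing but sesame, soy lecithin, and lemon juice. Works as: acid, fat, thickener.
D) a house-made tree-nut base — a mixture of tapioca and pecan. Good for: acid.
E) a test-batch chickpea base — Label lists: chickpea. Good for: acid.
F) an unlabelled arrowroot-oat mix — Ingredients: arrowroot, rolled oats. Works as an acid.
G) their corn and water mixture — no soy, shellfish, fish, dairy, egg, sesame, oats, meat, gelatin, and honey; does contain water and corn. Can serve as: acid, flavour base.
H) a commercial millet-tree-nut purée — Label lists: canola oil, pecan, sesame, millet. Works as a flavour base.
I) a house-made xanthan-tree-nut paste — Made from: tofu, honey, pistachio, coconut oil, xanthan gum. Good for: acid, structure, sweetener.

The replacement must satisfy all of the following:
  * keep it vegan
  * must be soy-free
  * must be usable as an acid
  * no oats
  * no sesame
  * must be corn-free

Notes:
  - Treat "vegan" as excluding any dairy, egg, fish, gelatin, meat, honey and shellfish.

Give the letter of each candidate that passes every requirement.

A: has butter, so not vegan; has oat flour, so not oat-free — reject
B: no soy, no sesame — keep
C: has soy lecithin, so not soy-free; has sesame, so not sesame-free — out
D: nothing on the exclusion list — OK
E: no soy, no oats — OK
F: has rolled oats, so not oat-free — out
G: has corn, so not corn-free — reject
H: not usable as an acid; has sesame, so not sesame-free — reject
I: has honey, so not vegan; has tofu, so not soy-free — no

B, D, E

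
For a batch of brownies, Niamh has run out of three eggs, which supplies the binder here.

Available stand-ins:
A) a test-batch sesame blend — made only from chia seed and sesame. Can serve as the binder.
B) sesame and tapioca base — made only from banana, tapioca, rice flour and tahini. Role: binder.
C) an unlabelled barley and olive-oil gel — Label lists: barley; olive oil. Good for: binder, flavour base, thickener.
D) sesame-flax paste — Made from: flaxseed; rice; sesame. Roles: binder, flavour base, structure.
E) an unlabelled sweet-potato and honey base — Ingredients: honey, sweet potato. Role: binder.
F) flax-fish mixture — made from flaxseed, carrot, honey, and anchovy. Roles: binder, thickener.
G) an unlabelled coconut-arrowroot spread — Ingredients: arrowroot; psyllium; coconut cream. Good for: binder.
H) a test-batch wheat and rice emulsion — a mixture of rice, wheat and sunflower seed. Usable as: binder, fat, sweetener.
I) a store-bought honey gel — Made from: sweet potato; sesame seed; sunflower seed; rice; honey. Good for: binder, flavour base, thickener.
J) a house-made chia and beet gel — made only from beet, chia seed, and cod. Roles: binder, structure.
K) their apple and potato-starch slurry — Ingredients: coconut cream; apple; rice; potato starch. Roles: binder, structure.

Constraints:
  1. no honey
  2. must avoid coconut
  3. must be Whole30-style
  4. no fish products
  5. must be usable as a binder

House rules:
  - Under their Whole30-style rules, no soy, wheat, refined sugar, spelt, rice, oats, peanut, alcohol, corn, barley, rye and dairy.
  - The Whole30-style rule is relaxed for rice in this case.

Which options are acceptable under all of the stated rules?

A: no fish, Whole30-style — OK
B: rice is permitted under the Whole30-style carve-out; nothing else excluded — OK
C: has barley, so not Whole30-style — reject
D: rice is permitted under the Whole30-style carve-out; nothing else excluded — keep
E: has honey, so not honey-free — out
F: has honey, so not honey-free; has anchovy, so not fish-free — out
G: has coconut cream, so not coconut-free — reject
H: has wheat, so not Whole30-style — no
I: has honey, so not honey-free — reject
J: has cod, so not fish-free — reject
K: has coconut cream, so not coconut-free — reject

A, B, D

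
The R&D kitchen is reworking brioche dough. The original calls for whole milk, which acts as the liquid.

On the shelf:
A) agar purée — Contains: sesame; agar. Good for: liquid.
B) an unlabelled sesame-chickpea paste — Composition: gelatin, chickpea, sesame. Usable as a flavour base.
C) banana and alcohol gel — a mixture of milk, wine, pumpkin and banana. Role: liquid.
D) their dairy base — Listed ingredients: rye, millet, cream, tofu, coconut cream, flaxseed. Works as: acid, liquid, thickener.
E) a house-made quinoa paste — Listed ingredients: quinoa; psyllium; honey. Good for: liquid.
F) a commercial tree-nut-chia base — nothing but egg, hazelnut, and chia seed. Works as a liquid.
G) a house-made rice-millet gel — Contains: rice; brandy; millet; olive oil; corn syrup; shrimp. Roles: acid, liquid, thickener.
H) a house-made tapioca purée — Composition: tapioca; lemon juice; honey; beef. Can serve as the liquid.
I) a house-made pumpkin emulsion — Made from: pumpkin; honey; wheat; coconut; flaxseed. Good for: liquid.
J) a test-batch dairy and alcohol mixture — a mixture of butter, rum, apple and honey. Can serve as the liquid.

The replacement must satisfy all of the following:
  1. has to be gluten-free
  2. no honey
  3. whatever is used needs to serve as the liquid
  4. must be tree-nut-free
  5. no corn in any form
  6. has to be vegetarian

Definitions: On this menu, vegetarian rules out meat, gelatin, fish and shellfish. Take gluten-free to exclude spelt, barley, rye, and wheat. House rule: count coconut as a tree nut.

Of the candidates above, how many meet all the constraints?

A: only sesame and agar; none excluded — keep
B: not usable as a liquid; has gelatin, so not vegetarian — out
C: wine and milk etc. — none of it excluded — OK
D: has rye, so not gluten-free; has coconut cream, so not tree-nut-free — reject
E: has honey, so not honey-free — out
F: has hazelnut, so not tree-nut-free — reject
G: has shrimp, so not vegetarian; has corn syrup, so not corn-free — reject
H: has beef, so not vegetarian; has honey, so not honey-free — out
I: has wheat, so not gluten-free; has honey, so not honey-free (and 1 more) — out
J: has honey, so not honey-free — no

2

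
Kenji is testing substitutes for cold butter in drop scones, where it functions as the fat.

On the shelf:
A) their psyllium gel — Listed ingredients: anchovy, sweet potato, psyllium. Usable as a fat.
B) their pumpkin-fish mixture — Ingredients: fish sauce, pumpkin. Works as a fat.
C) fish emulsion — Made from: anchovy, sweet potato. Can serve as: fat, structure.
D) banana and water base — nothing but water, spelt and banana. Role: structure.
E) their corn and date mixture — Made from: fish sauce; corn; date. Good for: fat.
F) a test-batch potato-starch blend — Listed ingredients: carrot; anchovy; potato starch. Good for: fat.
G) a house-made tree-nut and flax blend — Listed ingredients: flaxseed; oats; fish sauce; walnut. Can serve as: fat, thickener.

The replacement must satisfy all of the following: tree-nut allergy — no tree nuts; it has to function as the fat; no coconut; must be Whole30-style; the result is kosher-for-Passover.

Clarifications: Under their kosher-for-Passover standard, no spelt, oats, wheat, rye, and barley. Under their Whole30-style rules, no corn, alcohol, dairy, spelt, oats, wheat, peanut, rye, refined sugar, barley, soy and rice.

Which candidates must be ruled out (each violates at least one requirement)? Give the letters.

A: works as a fat, kosher-for-Passover, no tree nuts — OK
B: works as a fat, no coconut, no tree nuts — valid
C: only anchovy and sweet potato; none excluded — keep
D: not usable as a fat; has spelt, so not kosher-for-Passover (and 1 more) — reject
E: has corn, so not Whole30-style — reject
F: Whole30-style, no tree nuts — OK
G: has oats, so not kosher-for-Passover; has oats, so not Whole30-style (and 1 more) — no

D, E, G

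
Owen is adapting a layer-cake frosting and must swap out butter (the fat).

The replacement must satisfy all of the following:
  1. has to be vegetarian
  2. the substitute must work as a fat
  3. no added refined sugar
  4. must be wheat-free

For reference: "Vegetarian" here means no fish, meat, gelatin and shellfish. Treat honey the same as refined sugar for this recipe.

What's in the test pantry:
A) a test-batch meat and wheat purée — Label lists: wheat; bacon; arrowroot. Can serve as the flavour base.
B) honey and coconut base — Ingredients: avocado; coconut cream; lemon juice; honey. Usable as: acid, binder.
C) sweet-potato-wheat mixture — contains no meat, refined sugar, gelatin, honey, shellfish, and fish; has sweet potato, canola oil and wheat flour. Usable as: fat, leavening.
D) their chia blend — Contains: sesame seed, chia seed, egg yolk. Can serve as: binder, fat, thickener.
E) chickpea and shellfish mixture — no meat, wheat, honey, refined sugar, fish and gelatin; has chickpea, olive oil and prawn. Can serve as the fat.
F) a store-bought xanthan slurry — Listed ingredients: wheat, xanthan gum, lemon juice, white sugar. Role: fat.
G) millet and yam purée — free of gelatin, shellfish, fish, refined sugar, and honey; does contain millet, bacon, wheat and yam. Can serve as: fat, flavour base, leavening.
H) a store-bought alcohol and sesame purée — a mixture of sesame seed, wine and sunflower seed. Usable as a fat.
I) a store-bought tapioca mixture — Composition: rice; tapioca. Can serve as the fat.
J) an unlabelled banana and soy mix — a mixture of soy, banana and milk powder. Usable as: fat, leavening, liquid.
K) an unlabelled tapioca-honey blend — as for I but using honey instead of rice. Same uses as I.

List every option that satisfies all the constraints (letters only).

A: not usable as a fat; has bacon, so not vegetarian (and 1 more) — no
B: not usable as a fat; has honey, so not no-added-sugar — out
C: has wheat flour, so not wheat-free — reject
D: nothing on the exclusion list — valid
E: has prawn, so not vegetarian — reject
F: has white sugar, so not no-added-sugar; has wheat, so not wheat-free — no
G: has bacon, so not vegetarian; has wheat, so not wheat-free — reject
H: every rule checks out — keep
I: only rice and tapioca; none excluded — valid
J: vegetarian, no wheat — keep
K: has honey, so not no-added-sugar — reject

D, H, I, J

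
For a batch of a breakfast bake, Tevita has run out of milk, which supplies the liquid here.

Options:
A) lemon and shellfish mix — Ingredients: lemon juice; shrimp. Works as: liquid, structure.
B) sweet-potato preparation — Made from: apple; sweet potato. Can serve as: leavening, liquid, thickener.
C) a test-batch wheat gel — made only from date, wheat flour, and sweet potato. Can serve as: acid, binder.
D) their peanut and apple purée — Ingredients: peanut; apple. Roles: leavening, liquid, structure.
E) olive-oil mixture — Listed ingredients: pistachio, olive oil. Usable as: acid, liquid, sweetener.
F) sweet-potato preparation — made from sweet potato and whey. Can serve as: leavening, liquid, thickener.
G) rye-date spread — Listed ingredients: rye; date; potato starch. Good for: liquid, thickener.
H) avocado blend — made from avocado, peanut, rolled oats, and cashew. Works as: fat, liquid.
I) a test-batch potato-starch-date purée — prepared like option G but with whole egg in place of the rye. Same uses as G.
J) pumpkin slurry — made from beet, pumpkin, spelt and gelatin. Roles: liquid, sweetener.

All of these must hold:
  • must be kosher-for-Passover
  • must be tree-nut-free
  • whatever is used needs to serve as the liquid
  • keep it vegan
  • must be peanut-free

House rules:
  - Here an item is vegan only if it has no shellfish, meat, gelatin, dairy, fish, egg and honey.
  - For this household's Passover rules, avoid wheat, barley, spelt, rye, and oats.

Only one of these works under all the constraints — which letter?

A: has shrimp, so not vegan — reject
B: nothing on the exclusion list — valid
C: not usable as a liquid; has wheat flour, so not kosher-for-Passover — reject
D: has peanut, so not peanut-free — out
E: has pistachio, so not tree-nut-free — no
F: has whey, so not vegan — out
G: has rye, so not kosher-for-Passover — no
H: has rolled oats, so not kosher-for-Passover; has peanut, so not peanut-free (and 1 more) — reject
I: has whole egg, so not vegan — no
J: has gelatin, so not vegan; has spelt, so not kosher-for-Passover — reject

B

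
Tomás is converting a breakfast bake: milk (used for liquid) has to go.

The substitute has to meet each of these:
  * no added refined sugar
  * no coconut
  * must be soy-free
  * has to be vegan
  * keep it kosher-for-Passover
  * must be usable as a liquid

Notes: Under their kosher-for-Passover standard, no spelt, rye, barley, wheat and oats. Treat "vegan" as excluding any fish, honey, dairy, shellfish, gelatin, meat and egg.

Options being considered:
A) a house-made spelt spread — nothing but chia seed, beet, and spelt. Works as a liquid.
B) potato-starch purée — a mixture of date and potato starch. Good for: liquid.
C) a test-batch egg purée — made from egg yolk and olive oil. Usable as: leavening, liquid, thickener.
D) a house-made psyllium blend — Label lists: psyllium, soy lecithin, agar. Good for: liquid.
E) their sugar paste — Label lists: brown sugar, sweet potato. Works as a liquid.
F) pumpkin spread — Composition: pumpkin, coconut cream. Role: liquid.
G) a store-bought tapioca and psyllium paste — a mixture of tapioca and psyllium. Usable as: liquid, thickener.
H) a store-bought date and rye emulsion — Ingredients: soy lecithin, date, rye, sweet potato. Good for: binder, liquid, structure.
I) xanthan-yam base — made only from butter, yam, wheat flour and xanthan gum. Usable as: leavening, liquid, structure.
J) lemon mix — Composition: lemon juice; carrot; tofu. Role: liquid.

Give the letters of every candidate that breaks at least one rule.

A: has spelt, so not kosher-for-Passover — no
B: kosher-for-Passover, no soy — valid
C: has egg yolk, so not vegan — no
D: has soy lecithin, so not soy-free — reject
E: has brown sugar, so not no-added-sugar — out
F: has coconut cream, so not coconut-free — out
G: only tapioca and psyllium; none excluded — valid
H: has rye, so not kosher-for-Passover; has soy lecithin, so not soy-free — reject
I: has wheat flour, so not kosher-for-Passover; has butter, so not vegan — no
J: has tofu, so not soy-free — out

A, C, D, E, F, H, I, J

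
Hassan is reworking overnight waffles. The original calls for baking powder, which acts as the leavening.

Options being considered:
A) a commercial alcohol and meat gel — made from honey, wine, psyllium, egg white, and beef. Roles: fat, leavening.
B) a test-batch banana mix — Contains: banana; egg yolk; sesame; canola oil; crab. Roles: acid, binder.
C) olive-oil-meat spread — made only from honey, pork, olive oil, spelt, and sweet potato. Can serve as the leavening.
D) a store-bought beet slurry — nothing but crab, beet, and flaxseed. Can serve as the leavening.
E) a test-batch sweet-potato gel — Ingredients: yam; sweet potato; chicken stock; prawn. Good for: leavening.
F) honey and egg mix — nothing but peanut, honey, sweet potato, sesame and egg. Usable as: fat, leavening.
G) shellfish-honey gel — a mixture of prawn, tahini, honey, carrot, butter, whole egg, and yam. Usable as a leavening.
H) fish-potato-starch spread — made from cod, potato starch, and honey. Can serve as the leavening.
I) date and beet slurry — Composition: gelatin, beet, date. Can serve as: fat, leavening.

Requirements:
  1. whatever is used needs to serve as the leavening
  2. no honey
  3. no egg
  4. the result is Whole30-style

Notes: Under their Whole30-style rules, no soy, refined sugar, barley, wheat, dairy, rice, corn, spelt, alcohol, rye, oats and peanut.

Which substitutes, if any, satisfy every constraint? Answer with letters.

A: has wine, so not Whole30-style; has egg white, so not egg-free (and 1 more) — no
B: not usable as a leavening; has egg yolk, so not egg-free — reject
C: has spelt, so not Whole30-style; has honey, so not honey-free — reject
D: nothing on the exclusion list — valid
E: Whole30-style, no egg — valid
F: has peanut, so not Whole30-style; has egg, so not egg-free (and 1 more) — no
G: has butter, so not Whole30-style; has whole egg, so not egg-free (and 1 more) — no
H: has honey, so not honey-free — out
I: all constraints satisfied — OK

D, E, I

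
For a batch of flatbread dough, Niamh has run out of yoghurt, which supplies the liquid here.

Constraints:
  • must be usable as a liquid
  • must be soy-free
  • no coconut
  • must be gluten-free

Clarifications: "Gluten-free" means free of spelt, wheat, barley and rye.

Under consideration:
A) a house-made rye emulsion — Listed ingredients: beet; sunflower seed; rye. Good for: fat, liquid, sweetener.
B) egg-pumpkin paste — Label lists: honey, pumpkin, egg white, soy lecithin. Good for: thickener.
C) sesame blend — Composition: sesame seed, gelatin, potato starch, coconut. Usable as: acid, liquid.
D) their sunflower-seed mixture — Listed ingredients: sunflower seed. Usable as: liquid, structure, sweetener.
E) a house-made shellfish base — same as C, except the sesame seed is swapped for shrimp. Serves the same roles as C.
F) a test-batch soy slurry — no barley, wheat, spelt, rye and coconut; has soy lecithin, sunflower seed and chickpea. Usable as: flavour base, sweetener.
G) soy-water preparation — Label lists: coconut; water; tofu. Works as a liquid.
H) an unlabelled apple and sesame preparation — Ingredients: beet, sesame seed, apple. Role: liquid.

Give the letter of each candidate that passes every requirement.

D, H

A: has rye, so not gluten-free — reject
B: not usable as a liquid; has soy lecithin, so not soy-free — out
C: has coconut, so not coconut-free — out
D: works as a liquid, no coconut, no soy — valid
E: has coconut, so not coconut-free — out
F: not usable as a liquid; has soy lecithin, so not soy-free — no
G: has tofu, so not soy-free; has coconut, so not coconut-free — out
H: only sesame seed, beet, and apple; none excluded — OK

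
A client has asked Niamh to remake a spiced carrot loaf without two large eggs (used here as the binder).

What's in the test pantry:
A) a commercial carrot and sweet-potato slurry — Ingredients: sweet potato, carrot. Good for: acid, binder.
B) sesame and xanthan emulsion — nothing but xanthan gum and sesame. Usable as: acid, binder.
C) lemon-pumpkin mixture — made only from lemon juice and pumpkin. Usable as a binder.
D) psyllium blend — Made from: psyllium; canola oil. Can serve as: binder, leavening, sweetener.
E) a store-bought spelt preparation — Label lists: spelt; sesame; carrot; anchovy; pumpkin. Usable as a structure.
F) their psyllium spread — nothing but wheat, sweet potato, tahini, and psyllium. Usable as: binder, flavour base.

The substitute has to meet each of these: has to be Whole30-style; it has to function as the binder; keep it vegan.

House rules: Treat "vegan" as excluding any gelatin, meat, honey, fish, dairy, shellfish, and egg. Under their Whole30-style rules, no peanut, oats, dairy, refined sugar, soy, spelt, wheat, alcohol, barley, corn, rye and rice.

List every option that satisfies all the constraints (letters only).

A, B, C, D

A: Whole30-style, vegan — valid
B: works as a binder, Whole30-style, vegan — keep
C: all constraints satisfied — keep
D: nothing on the exclusion list — valid
E: not usable as a binder; has anchovy, so not vegan (and 1 more) — out
F: has wheat, so not Whole30-style — reject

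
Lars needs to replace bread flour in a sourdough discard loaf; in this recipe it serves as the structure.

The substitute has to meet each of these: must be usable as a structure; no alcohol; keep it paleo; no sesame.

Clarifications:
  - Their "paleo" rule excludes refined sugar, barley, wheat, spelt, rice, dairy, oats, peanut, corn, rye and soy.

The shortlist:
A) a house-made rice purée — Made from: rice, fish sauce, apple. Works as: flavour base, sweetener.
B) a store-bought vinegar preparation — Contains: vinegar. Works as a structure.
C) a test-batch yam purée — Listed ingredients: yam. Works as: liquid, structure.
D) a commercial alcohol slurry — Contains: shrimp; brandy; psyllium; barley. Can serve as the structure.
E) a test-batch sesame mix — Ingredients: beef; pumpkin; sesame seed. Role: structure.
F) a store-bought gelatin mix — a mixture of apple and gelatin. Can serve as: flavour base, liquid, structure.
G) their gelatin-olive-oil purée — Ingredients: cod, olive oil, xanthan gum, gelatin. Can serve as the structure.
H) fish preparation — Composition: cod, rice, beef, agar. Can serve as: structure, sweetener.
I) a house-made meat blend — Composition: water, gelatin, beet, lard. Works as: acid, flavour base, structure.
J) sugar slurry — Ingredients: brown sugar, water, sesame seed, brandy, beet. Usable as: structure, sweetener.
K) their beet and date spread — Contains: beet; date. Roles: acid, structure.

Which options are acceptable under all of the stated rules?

B, C, F, G, I, K

A: not usable as a structure; has rice, so not paleo — out
B: works as a structure, no sesame, no alcohol — keep
C: paleo, no sesame — valid
D: has barley, so not paleo; has brandy, so not alcohol-free — no
E: has sesame seed, so not sesame-free — no
F: only gelatin and apple; none excluded — valid
G: nothing on the exclusion list — valid
H: has rice, so not paleo — out
I: nothing on the exclusion list — OK
J: has brown sugar, so not paleo; has brandy, so not alcohol-free (and 1 more) — no
K: only date and beet; none excluded — keep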